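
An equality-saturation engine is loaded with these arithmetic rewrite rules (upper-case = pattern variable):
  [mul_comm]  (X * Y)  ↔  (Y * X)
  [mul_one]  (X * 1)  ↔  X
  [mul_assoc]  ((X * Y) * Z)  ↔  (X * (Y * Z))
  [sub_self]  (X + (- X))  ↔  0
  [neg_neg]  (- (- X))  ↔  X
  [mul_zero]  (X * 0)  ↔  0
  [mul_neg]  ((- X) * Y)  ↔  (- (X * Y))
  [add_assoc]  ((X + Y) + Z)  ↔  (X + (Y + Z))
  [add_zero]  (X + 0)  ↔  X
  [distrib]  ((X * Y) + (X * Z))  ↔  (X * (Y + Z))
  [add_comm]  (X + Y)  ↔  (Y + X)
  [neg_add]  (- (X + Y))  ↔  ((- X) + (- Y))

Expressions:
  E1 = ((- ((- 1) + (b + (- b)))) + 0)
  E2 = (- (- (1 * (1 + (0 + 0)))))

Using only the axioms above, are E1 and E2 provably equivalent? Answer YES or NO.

YES

1. [add_zero →] ((- ((- 1) + (b + (- b)))) + 0)  →  (- ((- 1) + (b + (- b))))
2. [sub_self →] (b + (- b))  →  0;  E1 = (- ((- 1) + 0))
3. [add_zero →] ((- 1) + 0)  →  (- 1);  E1 = (- (- 1))
4. [mul_one ←] 1  →  (1 * 1);  E1 = (- (- (1 * 1)))
5. [add_zero ←] 1  →  (1 + 0);  E1 = (- (- (1 * (1 + 0))))
6. [add_zero ←] 0  →  (0 + 0);  this is E2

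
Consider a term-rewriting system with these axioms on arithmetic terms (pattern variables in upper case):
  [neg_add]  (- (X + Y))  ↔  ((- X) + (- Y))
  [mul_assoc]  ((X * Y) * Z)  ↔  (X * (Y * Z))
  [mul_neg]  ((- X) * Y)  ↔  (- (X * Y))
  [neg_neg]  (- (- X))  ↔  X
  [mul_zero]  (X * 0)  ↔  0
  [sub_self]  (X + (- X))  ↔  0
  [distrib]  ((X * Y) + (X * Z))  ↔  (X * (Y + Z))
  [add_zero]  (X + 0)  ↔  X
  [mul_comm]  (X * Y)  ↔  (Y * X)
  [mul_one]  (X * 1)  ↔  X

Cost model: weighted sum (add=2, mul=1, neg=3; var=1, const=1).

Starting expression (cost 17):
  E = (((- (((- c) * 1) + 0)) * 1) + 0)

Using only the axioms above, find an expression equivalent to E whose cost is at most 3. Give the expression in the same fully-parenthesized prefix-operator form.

(1) ((- c) * 1)  =[mul_one →]=  (- c)    ⊢ (((- ((- c) + 0)) * 1) + 0)
(2) ((- c) + 0)  =[add_zero →]=  (- c)    ⊢ (((- (- c)) * 1) + 0)
(3) (((- (- c)) * 1) + 0)  =[add_zero →]=  ((- (- c)) * 1)
(4) (- (- c))  =[neg_neg →]=  c    ⊢ cost 3, within 3

(c * 1)   [cost 3]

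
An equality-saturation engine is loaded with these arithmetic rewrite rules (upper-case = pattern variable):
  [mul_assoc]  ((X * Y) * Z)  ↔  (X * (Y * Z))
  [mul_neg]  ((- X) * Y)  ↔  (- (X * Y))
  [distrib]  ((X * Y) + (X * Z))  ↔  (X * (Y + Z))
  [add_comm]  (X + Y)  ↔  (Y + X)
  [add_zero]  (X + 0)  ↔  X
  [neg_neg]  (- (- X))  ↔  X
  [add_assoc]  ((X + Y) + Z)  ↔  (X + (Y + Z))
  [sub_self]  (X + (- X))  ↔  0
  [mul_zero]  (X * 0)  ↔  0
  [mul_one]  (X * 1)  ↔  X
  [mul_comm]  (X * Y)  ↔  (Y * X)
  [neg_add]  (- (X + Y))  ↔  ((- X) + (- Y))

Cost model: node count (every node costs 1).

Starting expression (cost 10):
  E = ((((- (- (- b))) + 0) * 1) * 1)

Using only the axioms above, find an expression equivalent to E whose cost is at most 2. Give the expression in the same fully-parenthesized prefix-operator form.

(1) (- (- b))  =[neg_neg →]=  b    ⊢ ((((- b) + 0) * 1) * 1)
(2) ((- b) + 0)  =[add_zero →]=  (- b)    ⊢ (((- b) * 1) * 1)
(3) ((- b) * 1)  =[mul_one →]=  (- b)    ⊢ ((- b) * 1)
(4) ((- b) * 1)  =[mul_one →]=  (- b)    ⊢ cost 2, within 2

(- b)   [cost 2]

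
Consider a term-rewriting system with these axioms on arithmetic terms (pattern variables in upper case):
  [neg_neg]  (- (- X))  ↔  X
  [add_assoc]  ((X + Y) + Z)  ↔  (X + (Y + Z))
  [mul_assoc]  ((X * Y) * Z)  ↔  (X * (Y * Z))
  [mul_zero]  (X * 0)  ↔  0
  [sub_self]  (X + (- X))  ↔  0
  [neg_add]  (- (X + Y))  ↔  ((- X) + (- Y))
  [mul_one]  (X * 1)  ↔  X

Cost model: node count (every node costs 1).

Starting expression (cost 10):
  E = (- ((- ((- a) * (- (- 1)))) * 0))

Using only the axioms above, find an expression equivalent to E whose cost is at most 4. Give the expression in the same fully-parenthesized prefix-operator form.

(1) (- (- 1))  =[neg_neg →]=  1    ⊢ (- ((- ((- a) * 1)) * 0))
(2) ((- a) * 1)  =[mul_one →]=  (- a)    ⊢ (- ((- (- a)) * 0))
(3) (- (- a))  =[neg_neg →]=  a    ⊢ cost 4, within 4

(- (a * 0))   [cost 4]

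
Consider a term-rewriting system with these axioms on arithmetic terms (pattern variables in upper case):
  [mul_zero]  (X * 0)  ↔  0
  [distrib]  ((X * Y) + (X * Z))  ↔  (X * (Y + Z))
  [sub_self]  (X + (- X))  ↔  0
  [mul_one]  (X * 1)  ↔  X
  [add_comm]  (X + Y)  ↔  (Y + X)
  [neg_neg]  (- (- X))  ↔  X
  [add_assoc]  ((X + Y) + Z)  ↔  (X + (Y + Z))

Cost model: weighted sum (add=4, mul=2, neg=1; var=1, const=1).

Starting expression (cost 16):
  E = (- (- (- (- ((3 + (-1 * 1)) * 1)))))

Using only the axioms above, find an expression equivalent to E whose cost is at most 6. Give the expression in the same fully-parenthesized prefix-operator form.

(3 + -1)   [cost 6]

(1) (- (- ((3 + (-1 * 1)) * 1)))  =[neg_neg →]=  ((3 + (-1 * 1)) * 1)    ⊢ (- (- ((3 + (-1 * 1)) * 1)))
(2) (- (- ((3 + (-1 * 1)) * 1)))  =[neg_neg →]=  ((3 + (-1 * 1)) * 1)
(3) (-1 * 1)  =[mul_one →]=  -1    ⊢ ((3 + -1) * 1)
(4) ((3 + -1) * 1)  =[mul_one →]=  (3 + -1)    ⊢ cost 6, within 6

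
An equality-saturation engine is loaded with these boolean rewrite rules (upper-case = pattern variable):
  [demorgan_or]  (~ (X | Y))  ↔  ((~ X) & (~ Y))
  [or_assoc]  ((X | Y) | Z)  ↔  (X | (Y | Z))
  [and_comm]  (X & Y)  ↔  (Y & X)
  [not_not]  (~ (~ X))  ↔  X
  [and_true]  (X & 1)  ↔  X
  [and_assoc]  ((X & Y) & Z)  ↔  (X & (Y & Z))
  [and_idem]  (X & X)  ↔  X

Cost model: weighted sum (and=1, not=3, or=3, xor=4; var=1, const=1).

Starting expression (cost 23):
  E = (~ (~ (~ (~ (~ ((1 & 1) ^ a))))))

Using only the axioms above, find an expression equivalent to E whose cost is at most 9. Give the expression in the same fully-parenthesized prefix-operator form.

(~ (1 ^ a))   [cost 9]

(1) (~ (~ (~ (~ ((1 & 1) ^ a)))))  =[not_not →]=  (~ (~ ((1 & 1) ^ a)))    ⊢ (~ (~ (~ ((1 & 1) ^ a))))
(2) (1 & 1)  =[and_true →]=  1    ⊢ (~ (~ (~ (1 ^ a))))
(3) (~ (~ (~ (1 ^ a))))  =[not_not →]=  (~ (1 ^ a))    ⊢ cost 9, within 9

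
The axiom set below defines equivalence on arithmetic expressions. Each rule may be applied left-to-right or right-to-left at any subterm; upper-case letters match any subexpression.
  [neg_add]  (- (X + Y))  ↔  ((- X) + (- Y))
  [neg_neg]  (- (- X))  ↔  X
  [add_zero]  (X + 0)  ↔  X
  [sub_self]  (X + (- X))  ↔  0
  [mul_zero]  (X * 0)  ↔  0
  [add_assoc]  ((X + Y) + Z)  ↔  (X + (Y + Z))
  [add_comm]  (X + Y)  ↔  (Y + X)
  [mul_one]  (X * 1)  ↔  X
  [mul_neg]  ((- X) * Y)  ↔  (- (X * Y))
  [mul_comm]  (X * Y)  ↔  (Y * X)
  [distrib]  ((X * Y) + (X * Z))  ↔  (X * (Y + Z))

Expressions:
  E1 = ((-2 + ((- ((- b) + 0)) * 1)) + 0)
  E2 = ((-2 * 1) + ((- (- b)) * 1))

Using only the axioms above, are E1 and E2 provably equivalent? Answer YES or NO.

step 1: add_zero (→) rewrites ((- b) + 0) into (- b), now ((-2 + ((- (- b)) * 1)) + 0)
step 2: add_zero (→) rewrites ((-2 + ((- (- b)) * 1)) + 0) into (-2 + ((- (- b)) * 1))
step 3: mul_one (←) rewrites -2 into (-2 * 1), which is E2

YES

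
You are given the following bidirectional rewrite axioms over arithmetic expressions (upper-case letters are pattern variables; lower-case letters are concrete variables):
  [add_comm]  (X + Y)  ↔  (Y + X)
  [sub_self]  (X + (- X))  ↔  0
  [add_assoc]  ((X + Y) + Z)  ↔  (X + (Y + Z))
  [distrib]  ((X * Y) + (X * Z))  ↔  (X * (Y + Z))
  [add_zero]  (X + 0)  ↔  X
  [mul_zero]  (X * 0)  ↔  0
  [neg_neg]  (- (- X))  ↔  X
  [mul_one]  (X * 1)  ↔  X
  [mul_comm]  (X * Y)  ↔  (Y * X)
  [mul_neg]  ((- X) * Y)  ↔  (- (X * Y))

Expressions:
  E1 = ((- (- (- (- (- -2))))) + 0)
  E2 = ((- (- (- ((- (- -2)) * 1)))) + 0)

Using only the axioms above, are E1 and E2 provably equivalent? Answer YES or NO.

YES

(1) ((- (- (- (- (- -2))))) + 0)  =[add_zero →]=  (- (- (- (- (- -2)))))
(2) (- (- (- (- -2))))  =[neg_neg →]=  (- (- -2))    ⊢ (- (- (- -2)))
(3) -2  =[mul_one ←]=  (-2 * 1)    ⊢ (- (- (- (-2 * 1))))
(4) (- (- (- (-2 * 1))))  =[add_zero ←]=  ((- (- (- (-2 * 1)))) + 0)
(5) -2  =[neg_neg ←]=  (- (- -2))    ⊢ E2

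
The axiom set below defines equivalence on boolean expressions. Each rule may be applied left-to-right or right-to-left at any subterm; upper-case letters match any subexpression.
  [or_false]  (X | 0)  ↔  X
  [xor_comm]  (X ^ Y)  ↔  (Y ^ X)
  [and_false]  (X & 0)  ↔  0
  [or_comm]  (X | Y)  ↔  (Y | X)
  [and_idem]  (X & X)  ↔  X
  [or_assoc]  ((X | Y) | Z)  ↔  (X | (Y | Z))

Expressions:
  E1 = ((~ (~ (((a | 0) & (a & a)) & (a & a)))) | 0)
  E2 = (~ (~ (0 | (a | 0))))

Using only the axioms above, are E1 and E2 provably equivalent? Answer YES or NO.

1. [or_false →] ((~ (~ (((a | 0) & (a & a)) & (a & a)))) | 0)  →  (~ (~ (((a | 0) & (a & a)) & (a & a))))
2. [and_idem →] (a & a)  →  a;  E1 = (~ (~ (((a | 0) & a) & (a & a))))
3. [or_false →] (a | 0)  →  a;  E1 = (~ (~ ((a & a) & (a & a))))
4. [and_idem →] ((a & a) & (a & a))  →  (a & a);  E1 = (~ (~ (a & a)))
5. [and_idem →] (a & a)  →  a;  E1 = (~ (~ a))
6. [or_false ←] a  →  (a | 0);  E1 = (~ (~ (a | 0)))
7. [or_comm →] (a | 0)  →  (0 | a);  E1 = (~ (~ (0 | a)))
8. [or_false ←] a  →  (a | 0);  this is E2

YES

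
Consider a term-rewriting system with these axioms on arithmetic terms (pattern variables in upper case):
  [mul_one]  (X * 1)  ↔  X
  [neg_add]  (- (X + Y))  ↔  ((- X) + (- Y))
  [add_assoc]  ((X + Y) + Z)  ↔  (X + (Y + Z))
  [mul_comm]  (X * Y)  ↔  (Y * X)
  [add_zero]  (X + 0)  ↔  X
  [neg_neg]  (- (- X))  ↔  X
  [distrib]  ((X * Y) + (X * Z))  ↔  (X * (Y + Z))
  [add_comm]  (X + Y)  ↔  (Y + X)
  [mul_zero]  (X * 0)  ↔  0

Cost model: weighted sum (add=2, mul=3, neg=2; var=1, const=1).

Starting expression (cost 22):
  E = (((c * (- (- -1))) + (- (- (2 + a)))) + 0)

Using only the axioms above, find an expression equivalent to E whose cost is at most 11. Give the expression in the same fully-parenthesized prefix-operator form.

step 1: neg_neg (→) rewrites (- (- (2 + a))) into (2 + a), now (((c * (- (- -1))) + (2 + a)) + 0)
step 2: add_zero (→) rewrites (((c * (- (- -1))) + (2 + a)) + 0) into ((c * (- (- -1))) + (2 + a))
step 3: neg_neg (→) rewrites (- (- -1)) into -1, reaching cost 11 (bound 11)

((c * -1) + (2 + a))   [cost 11]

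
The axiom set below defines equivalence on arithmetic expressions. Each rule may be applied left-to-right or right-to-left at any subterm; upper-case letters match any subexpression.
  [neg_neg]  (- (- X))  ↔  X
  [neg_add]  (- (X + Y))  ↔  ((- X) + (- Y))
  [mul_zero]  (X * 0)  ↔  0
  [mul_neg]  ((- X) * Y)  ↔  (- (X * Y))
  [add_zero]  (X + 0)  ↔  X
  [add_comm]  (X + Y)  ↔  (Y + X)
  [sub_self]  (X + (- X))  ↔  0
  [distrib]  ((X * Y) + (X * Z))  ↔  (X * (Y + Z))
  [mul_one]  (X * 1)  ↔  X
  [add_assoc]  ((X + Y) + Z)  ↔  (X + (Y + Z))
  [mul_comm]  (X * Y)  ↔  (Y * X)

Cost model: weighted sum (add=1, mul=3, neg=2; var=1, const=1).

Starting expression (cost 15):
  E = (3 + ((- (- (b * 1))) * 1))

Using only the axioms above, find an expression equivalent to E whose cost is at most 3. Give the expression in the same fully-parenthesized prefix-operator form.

(b + 3)   [cost 3]

(1) (b * 1)  =[mul_one →]=  b    ⊢ (3 + ((- (- b)) * 1))
(2) (3 + ((- (- b)) * 1))  =[add_comm →]=  (((- (- b)) * 1) + 3)
(3) (- (- b))  =[neg_neg →]=  b    ⊢ ((b * 1) + 3)
(4) (b * 1)  =[mul_one →]=  b    ⊢ cost 3, within 3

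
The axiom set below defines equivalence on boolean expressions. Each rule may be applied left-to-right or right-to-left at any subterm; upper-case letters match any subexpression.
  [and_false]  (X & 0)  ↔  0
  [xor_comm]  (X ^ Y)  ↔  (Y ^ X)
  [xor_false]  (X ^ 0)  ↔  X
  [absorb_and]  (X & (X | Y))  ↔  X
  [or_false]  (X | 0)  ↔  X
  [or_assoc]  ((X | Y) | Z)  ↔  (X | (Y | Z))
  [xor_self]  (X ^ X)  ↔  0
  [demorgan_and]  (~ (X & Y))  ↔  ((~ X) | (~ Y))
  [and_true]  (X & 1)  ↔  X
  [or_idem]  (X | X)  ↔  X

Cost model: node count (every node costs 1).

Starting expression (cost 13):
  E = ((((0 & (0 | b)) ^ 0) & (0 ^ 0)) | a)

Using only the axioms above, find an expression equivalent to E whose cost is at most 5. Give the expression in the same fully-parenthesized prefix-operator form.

((0 & 0) | a)   [cost 5]

(1) ((0 & (0 | b)) ^ 0)  =[xor_false →]=  (0 & (0 | b))    ⊢ (((0 & (0 | b)) & (0 ^ 0)) | a)
(2) (0 & (0 | b))  =[absorb_and →]=  0    ⊢ ((0 & (0 ^ 0)) | a)
(3) (0 ^ 0)  =[xor_self →]=  0    ⊢ cost 5, within 5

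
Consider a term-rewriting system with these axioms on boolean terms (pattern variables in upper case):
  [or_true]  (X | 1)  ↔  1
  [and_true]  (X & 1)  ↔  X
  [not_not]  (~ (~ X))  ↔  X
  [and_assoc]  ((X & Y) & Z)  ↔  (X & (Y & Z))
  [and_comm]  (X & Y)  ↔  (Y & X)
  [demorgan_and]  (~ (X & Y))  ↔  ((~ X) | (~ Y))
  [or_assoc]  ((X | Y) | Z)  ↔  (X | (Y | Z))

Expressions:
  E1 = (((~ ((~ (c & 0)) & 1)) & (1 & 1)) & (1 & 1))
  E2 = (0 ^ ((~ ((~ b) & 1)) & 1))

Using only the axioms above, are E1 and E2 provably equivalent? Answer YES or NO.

Every axiom is a valid identity, so a rewrite proof would force E1 and E2 to agree under every assignment.
At b=1, c=0: E1 = 0 but E2 = 1; they differ, so no derivation exists.

NO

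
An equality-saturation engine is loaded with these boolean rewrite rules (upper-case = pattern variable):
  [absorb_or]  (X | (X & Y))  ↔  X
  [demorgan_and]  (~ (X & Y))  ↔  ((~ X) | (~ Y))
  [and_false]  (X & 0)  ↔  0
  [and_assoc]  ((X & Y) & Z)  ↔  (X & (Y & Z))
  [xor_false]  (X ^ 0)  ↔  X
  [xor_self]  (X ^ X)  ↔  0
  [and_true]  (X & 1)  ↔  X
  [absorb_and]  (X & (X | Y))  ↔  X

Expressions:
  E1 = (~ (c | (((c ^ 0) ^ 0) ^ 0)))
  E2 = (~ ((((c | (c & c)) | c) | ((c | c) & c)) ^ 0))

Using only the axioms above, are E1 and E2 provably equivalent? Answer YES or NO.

step 1: xor_false (→) rewrites (((c ^ 0) ^ 0) ^ 0) into ((c ^ 0) ^ 0), now (~ (c | ((c ^ 0) ^ 0)))
step 2: xor_false (→) rewrites (c ^ 0) into c, now (~ (c | (c ^ 0)))
step 3: xor_false (→) rewrites (c ^ 0) into c, now (~ (c | c))
step 4: absorb_or (←) rewrites (c | c) into ((c | c) | ((c | c) & c)), now (~ ((c | c) | ((c | c) & c)))
step 5: xor_false (←) rewrites ((c | c) | ((c | c) & c)) into (((c | c) | ((c | c) & c)) ^ 0), now (~ (((c | c) | ((c | c) & c)) ^ 0))
step 6: absorb_or (←) rewrites c into (c | (c & c)), which is E2

YES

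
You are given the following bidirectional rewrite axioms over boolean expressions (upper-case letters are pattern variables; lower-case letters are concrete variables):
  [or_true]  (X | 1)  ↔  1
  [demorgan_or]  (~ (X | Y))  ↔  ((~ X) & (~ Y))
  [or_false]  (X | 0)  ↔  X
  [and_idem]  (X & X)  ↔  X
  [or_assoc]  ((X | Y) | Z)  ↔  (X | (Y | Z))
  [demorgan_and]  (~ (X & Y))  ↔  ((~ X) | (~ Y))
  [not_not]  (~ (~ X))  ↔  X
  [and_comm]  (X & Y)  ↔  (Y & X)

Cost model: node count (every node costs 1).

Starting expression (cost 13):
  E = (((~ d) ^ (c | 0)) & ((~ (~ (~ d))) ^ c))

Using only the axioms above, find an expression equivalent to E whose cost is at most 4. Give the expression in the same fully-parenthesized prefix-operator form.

((~ d) ^ c)   [cost 4]

step 1: not_not (→) rewrites (~ (~ d)) into d, now (((~ d) ^ (c | 0)) & ((~ d) ^ c))
step 2: or_false (→) rewrites (c | 0) into c, now (((~ d) ^ c) & ((~ d) ^ c))
step 3: and_idem (→) rewrites (((~ d) ^ c) & ((~ d) ^ c)) into ((~ d) ^ c), reaching cost 4 (bound 4)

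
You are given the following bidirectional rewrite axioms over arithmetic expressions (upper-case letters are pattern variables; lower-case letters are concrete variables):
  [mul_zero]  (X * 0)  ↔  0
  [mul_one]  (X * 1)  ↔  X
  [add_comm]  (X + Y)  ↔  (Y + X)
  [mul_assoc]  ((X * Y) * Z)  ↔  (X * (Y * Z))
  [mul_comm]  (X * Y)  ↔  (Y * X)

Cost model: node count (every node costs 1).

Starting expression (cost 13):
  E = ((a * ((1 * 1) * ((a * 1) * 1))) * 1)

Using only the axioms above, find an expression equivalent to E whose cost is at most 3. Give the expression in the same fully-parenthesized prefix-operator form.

(1) ((a * ((1 * 1) * ((a * 1) * 1))) * 1)  =[mul_one →]=  (a * ((1 * 1) * ((a * 1) * 1)))
(2) (1 * 1)  =[mul_one →]=  1    ⊢ (a * (1 * ((a * 1) * 1)))
(3) (a * 1)  =[mul_one →]=  a    ⊢ (a * (1 * (a * 1)))
(4) (1 * (a * 1))  =[mul_comm →]=  ((a * 1) * 1)    ⊢ (a * ((a * 1) * 1))
(5) ((a * 1) * 1)  =[mul_one →]=  (a * 1)    ⊢ (a * (a * 1))
(6) (a * 1)  =[mul_one →]=  a    ⊢ cost 3, within 3

(a * a)   [cost 3]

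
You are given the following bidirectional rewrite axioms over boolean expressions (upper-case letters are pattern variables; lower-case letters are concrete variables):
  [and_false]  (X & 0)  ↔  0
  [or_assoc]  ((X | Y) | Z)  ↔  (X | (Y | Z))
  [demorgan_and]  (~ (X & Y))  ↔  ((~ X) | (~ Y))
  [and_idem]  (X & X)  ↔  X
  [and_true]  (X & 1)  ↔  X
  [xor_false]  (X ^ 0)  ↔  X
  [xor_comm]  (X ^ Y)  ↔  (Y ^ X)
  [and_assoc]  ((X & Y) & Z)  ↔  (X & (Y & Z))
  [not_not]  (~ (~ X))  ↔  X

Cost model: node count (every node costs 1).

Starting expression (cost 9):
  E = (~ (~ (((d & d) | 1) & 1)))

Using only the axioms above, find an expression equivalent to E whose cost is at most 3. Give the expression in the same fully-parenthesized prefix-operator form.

(d | 1)   [cost 3]

(1) (~ (~ (((d & d) | 1) & 1)))  =[not_not →]=  (((d & d) | 1) & 1)
(2) (((d & d) | 1) & 1)  =[and_true →]=  ((d & d) | 1)
(3) (d & d)  =[and_idem →]=  d    ⊢ cost 3, within 3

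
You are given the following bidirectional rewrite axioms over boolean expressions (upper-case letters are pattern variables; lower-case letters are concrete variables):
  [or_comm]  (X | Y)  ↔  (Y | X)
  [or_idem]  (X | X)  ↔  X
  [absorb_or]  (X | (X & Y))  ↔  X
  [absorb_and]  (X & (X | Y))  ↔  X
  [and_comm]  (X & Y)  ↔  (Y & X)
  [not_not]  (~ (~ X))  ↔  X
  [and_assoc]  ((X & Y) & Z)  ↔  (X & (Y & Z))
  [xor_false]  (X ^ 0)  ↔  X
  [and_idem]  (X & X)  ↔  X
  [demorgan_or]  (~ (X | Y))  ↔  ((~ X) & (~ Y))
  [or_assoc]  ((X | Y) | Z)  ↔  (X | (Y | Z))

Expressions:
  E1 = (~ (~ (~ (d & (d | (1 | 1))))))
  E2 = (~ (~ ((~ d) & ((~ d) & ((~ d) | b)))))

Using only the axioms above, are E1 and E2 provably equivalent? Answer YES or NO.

step 1: or_idem (→) rewrites (1 | 1) into 1, now (~ (~ (~ (d & (d | 1)))))
step 2: absorb_and (→) rewrites (d & (d | 1)) into d, now (~ (~ (~ d)))
step 3: not_not (→) rewrites (~ (~ (~ d))) into (~ d)
step 4: and_idem (←) rewrites (~ d) into ((~ d) & (~ d))
step 5: not_not (←) rewrites ((~ d) & (~ d)) into (~ (~ ((~ d) & (~ d))))
step 6: absorb_and (←) rewrites (~ d) into ((~ d) & ((~ d) | b)), which is E2

YES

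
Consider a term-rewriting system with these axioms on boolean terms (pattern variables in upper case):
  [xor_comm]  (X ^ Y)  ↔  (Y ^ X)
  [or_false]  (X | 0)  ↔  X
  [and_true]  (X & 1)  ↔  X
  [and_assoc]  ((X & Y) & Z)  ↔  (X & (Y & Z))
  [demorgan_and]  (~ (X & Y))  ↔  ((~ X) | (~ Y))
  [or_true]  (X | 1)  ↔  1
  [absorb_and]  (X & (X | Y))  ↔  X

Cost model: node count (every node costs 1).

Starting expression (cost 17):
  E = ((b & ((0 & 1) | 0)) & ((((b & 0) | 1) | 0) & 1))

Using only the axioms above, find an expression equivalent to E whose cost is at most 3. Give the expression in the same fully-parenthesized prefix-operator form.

step 1: or_false (→) rewrites (((b & 0) | 1) | 0) into ((b & 0) | 1), now ((b & ((0 & 1) | 0)) & (((b & 0) | 1) & 1))
step 2: and_true (→) rewrites (((b & 0) | 1) & 1) into ((b & 0) | 1), now ((b & ((0 & 1) | 0)) & ((b & 0) | 1))
step 3: or_false (→) rewrites ((0 & 1) | 0) into (0 & 1), now ((b & (0 & 1)) & ((b & 0) | 1))
step 4: and_true (→) rewrites (0 & 1) into 0, now ((b & 0) & ((b & 0) | 1))
step 5: absorb_and (→) rewrites ((b & 0) & ((b & 0) | 1)) into (b & 0), reaching cost 3 (bound 3)

(b & 0)   [cost 3]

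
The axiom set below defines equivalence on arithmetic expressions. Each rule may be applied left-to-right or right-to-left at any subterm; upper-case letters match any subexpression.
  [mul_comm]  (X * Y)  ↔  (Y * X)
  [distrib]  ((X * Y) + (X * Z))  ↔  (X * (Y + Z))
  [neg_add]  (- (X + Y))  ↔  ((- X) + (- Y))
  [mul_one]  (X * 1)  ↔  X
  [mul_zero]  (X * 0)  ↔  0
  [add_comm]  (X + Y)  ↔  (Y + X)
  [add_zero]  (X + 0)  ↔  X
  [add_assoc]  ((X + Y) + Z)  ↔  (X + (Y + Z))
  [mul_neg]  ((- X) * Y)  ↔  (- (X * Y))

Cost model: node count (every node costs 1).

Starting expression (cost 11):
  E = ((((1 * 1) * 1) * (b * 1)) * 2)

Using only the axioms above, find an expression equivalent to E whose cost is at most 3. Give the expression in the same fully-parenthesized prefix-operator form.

(b * 2)   [cost 3]

step 1: mul_one (→) rewrites (1 * 1) into 1, now (((1 * 1) * (b * 1)) * 2)
step 2: mul_one (→) rewrites (1 * 1) into 1, now ((1 * (b * 1)) * 2)
step 3: mul_one (→) rewrites (b * 1) into b, now ((1 * b) * 2)
step 4: mul_comm (→) rewrites (1 * b) into (b * 1), now ((b * 1) * 2)
step 5: mul_one (→) rewrites (b * 1) into b, reaching cost 3 (bound 3)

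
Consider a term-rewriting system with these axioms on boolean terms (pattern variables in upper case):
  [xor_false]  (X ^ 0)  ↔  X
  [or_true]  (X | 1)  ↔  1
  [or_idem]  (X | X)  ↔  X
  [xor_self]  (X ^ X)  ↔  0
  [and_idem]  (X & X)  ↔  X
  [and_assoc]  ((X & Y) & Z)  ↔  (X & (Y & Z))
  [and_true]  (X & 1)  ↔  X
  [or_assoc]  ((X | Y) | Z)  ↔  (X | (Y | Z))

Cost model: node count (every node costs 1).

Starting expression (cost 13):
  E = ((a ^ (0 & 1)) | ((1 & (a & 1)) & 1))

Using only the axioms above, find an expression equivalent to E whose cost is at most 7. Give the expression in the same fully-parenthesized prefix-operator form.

((a ^ 0) | (1 & a))   [cost 7]

(1) ((1 & (a & 1)) & 1)  =[and_true →]=  (1 & (a & 1))    ⊢ ((a ^ (0 & 1)) | (1 & (a & 1)))
(2) (a & 1)  =[and_true →]=  a    ⊢ ((a ^ (0 & 1)) | (1 & a))
(3) (0 & 1)  =[and_true →]=  0    ⊢ cost 7, within 7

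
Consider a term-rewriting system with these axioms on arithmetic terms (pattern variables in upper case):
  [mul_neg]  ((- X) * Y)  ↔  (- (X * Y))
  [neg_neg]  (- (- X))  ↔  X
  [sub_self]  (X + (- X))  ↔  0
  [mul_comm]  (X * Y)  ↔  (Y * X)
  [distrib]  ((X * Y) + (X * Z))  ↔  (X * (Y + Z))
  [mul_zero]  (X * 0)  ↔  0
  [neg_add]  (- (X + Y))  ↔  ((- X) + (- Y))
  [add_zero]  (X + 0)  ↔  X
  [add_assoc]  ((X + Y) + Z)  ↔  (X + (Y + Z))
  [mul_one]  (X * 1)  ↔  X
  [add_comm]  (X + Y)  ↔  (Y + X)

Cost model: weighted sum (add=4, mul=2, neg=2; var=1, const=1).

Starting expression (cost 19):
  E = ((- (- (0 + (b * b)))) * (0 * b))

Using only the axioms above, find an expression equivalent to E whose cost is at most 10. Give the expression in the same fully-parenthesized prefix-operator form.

((0 * b) * (b * b))   [cost 10]

step 1: neg_neg (→) rewrites (- (- (0 + (b * b)))) into (0 + (b * b)), now ((0 + (b * b)) * (0 * b))
step 2: mul_comm (→) rewrites ((0 + (b * b)) * (0 * b)) into ((0 * b) * (0 + (b * b)))
step 3: add_comm (→) rewrites (0 + (b * b)) into ((b * b) + 0), now ((0 * b) * ((b * b) + 0))
step 4: add_zero (→) rewrites ((b * b) + 0) into (b * b), reaching cost 10 (bound 10)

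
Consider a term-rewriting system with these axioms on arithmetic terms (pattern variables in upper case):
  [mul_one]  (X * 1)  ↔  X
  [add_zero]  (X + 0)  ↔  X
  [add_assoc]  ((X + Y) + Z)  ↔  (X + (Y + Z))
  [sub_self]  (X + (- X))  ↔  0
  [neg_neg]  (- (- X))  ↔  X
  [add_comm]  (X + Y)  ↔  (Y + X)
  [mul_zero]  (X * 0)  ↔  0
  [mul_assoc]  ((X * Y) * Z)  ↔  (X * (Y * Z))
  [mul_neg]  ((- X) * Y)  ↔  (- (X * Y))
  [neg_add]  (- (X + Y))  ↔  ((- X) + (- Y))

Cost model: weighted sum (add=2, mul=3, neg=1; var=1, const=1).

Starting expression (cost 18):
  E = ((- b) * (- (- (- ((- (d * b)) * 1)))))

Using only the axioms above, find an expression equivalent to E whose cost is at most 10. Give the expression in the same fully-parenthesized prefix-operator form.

step 1: mul_one (→) rewrites ((- (d * b)) * 1) into (- (d * b)), now ((- b) * (- (- (- (- (d * b))))))
step 2: neg_neg (→) rewrites (- (- (d * b))) into (d * b), now ((- b) * (- (- (d * b))))
step 3: neg_neg (→) rewrites (- (- (d * b))) into (d * b), reaching cost 10 (bound 10)

((- b) * (d * b))   [cost 10]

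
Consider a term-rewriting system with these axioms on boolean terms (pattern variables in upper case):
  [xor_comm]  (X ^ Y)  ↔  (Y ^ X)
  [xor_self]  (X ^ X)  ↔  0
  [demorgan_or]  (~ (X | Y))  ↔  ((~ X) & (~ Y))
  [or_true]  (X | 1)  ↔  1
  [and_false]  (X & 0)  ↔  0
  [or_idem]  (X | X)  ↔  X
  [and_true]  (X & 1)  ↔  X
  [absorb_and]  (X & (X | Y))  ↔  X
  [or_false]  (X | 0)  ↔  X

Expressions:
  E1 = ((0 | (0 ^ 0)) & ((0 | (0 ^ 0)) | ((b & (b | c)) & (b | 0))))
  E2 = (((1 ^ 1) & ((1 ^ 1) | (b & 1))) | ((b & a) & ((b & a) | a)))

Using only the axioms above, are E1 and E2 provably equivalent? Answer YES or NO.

NO

All listed rules preserve value, hence provable equivalence implies equal values everywhere; look for a separating assignment.
a=1, b=1, c=0 gives E1 ↦ 0, E2 ↦ 1; values differ ⇒ not provably equivalent.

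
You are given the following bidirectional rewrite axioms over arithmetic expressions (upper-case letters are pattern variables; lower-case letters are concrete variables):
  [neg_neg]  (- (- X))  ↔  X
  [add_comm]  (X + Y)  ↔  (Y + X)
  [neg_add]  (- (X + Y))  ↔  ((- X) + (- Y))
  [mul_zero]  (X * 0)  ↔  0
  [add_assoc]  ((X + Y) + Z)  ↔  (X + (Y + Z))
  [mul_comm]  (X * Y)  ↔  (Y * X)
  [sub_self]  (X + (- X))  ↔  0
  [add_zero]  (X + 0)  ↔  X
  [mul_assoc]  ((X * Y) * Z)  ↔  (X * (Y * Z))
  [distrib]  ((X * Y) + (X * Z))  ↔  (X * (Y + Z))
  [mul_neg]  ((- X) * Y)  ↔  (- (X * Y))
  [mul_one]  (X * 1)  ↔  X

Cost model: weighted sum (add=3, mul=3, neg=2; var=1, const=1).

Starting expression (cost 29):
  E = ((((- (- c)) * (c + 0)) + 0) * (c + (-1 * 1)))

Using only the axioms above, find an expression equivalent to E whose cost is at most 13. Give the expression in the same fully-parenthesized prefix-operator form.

((c * c) * (c + -1))   [cost 13]

step 1: neg_neg (→) rewrites (- (- c)) into c, now (((c * (c + 0)) + 0) * (c + (-1 * 1)))
step 2: add_zero (→) rewrites ((c * (c + 0)) + 0) into (c * (c + 0)), now ((c * (c + 0)) * (c + (-1 * 1)))
step 3: add_zero (→) rewrites (c + 0) into c, now ((c * c) * (c + (-1 * 1)))
step 4: mul_one (→) rewrites (-1 * 1) into -1, reaching cost 13 (bound 13)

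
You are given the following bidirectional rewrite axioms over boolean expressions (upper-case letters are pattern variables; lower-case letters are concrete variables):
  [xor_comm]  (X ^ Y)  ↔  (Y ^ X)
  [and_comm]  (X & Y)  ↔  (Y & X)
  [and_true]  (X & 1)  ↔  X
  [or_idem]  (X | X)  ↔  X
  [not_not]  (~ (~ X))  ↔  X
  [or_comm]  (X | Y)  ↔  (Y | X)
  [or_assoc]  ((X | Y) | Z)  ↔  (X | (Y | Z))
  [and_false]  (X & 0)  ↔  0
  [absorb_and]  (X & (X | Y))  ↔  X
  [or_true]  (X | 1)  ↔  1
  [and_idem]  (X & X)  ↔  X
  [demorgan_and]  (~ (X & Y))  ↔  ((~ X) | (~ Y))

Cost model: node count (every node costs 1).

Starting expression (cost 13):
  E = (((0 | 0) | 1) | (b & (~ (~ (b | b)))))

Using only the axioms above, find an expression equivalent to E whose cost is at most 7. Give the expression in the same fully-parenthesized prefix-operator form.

step 1: or_idem (→) rewrites (b | b) into b, now (((0 | 0) | 1) | (b & (~ (~ b))))
step 2: or_idem (→) rewrites (0 | 0) into 0, now ((0 | 1) | (b & (~ (~ b))))
step 3: not_not (→) rewrites (~ (~ b)) into b, reaching cost 7 (bound 7)

((0 | 1) | (b & b))   [cost 7]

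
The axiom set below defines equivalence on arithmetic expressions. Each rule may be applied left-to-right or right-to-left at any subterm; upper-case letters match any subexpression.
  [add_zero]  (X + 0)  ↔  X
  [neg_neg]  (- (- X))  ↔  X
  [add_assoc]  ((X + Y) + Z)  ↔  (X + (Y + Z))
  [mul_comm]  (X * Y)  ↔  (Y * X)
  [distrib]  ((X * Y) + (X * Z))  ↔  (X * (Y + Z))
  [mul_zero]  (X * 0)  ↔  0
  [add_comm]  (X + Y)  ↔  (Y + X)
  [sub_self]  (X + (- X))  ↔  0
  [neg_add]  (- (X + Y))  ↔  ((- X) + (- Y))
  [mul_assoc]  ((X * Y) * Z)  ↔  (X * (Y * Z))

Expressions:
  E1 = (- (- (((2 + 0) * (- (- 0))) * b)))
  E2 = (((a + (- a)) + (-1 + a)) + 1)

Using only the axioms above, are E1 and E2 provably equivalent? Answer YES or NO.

NO

Every axiom is a valid identity, so a rewrite proof would force E1 and E2 to agree under every assignment.
At a=1, b=0: E1 = 0 but E2 = 1; they differ, so no derivation exists.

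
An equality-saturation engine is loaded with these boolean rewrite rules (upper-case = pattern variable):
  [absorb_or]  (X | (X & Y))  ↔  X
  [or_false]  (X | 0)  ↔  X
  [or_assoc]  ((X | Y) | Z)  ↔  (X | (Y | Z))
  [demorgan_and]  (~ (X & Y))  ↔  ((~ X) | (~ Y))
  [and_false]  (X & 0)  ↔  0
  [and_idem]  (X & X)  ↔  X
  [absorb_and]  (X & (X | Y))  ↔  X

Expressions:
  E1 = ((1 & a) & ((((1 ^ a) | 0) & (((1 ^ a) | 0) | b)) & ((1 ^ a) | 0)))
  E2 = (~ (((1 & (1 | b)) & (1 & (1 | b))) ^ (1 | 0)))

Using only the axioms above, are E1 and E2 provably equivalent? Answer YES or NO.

NO

Every axiom is a valid identity, so a rewrite proof would force E1 and E2 to agree under every assignment.
At a=0, b=0: E1 = 0 but E2 = 1; they differ, so no derivation exists.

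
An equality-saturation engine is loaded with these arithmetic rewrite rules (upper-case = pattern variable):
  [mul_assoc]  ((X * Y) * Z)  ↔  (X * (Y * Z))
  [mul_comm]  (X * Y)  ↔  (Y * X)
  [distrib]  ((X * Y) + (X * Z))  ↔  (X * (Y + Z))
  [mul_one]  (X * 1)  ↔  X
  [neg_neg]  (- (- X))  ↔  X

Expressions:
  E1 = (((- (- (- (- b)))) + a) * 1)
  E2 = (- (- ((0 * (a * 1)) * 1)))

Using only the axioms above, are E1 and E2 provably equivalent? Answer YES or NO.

Every axiom is a valid identity, so a rewrite proof would force E1 and E2 to agree under every assignment.
At a=0, b=1: E1 = 1 but E2 = 0; they differ, so no derivation exists.

NO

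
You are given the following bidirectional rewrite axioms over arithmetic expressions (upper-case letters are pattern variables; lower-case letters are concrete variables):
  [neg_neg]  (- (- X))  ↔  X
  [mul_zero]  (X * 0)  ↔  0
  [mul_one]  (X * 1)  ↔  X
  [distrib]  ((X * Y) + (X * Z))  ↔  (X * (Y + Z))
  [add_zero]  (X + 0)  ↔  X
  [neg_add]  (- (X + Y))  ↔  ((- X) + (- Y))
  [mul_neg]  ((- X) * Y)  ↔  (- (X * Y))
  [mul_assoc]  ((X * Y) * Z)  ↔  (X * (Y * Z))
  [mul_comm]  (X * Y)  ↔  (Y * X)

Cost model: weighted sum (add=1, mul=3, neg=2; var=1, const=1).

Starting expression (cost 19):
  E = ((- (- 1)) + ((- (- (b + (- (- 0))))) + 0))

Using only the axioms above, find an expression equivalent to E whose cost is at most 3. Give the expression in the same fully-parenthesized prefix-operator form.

(1) (- (- (b + (- (- 0)))))  =[neg_neg →]=  (b + (- (- 0)))    ⊢ ((- (- 1)) + ((b + (- (- 0))) + 0))
(2) (- (- 1))  =[neg_neg →]=  1    ⊢ (1 + ((b + (- (- 0))) + 0))
(3) (- (- 0))  =[neg_neg →]=  0    ⊢ (1 + ((b + 0) + 0))
(4) ((b + 0) + 0)  =[add_zero →]=  (b + 0)    ⊢ (1 + (b + 0))
(5) (b + 0)  =[add_zero →]=  b    ⊢ cost 3, within 3

(1 + b)   [cost 3]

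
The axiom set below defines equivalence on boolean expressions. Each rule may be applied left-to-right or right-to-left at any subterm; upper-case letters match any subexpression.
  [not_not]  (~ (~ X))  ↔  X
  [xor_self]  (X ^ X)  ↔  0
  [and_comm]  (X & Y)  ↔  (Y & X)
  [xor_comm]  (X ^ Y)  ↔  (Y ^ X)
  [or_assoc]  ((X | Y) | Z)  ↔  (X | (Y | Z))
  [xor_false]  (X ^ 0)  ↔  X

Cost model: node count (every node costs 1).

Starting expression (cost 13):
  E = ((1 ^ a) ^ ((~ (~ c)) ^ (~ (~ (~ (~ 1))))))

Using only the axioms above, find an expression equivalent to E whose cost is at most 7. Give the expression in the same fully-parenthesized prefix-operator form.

((1 ^ a) ^ (c ^ 1))   [cost 7]

1. [not_not →] (~ (~ (~ (~ 1))))  →  (~ (~ 1));  E = ((1 ^ a) ^ ((~ (~ c)) ^ (~ (~ 1))))
2. [not_not →] (~ (~ c))  →  c;  E = ((1 ^ a) ^ (c ^ (~ (~ 1))))
3. [not_not →] (~ (~ 1))  →  1;  cost 7 ≤ 7, done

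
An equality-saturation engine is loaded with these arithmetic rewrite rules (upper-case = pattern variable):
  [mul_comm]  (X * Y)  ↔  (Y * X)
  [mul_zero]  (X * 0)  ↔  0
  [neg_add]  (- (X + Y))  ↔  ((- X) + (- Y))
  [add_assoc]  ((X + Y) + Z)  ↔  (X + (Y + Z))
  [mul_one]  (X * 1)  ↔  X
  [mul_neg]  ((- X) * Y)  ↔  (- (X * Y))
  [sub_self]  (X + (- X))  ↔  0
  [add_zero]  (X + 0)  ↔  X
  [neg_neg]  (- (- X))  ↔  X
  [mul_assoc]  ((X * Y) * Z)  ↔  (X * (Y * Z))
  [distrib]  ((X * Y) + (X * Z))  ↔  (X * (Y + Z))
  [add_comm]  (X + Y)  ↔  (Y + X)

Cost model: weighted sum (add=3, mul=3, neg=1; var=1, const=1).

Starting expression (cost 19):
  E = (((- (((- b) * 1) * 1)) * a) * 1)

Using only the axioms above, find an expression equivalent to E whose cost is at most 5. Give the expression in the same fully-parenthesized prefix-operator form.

(b * a)   [cost 5]

step 1: mul_one (→) rewrites (((- b) * 1) * 1) into ((- b) * 1), now (((- ((- b) * 1)) * a) * 1)
step 2: mul_one (→) rewrites ((- b) * 1) into (- b), now (((- (- b)) * a) * 1)
step 3: mul_one (→) rewrites (((- (- b)) * a) * 1) into ((- (- b)) * a)
step 4: neg_neg (→) rewrites (- (- b)) into b, reaching cost 5 (bound 5)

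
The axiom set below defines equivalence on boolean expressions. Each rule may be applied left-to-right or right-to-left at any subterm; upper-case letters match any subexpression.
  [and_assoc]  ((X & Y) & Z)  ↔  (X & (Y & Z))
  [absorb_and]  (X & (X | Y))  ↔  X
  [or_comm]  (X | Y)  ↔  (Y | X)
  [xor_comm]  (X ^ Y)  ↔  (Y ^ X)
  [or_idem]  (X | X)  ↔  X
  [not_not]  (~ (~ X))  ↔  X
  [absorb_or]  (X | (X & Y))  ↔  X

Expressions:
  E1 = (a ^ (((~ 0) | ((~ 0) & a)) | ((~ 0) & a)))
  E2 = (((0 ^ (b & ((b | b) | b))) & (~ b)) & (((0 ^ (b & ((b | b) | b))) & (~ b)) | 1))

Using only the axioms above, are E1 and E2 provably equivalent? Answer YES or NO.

Every axiom is a valid identity, so a rewrite proof would force E1 and E2 to agree under every assignment.
At a=0, b=0: E1 = 1 but E2 = 0; they differ, so no derivation exists.

NO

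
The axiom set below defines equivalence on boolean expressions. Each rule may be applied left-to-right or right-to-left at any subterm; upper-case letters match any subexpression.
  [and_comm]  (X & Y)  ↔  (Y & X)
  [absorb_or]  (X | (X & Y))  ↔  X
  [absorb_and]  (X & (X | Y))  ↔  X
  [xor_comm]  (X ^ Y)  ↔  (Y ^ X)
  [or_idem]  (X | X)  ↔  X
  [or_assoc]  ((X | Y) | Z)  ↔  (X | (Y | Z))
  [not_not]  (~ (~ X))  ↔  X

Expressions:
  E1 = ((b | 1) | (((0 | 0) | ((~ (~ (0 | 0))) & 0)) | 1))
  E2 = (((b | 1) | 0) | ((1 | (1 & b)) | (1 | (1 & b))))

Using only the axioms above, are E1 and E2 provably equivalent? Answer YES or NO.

(1) (~ (~ (0 | 0)))  =[not_not →]=  (0 | 0)    ⊢ ((b | 1) | (((0 | 0) | ((0 | 0) & 0)) | 1))
(2) ((0 | 0) | ((0 | 0) & 0))  =[absorb_or →]=  (0 | 0)    ⊢ ((b | 1) | ((0 | 0) | 1))
(3) (0 | 0)  =[or_idem →]=  0    ⊢ ((b | 1) | (0 | 1))
(4) 1  =[absorb_or ←]=  (1 | (1 & b))    ⊢ ((b | 1) | (0 | (1 | (1 & b))))
(5) (1 | (1 & b))  =[or_idem ←]=  ((1 | (1 & b)) | (1 | (1 & b)))    ⊢ ((b | 1) | (0 | ((1 | (1 & b)) | (1 | (1 & b)))))
(6) ((b | 1) | (0 | ((1 | (1 & b)) | (1 | (1 & b)))))  =[or_assoc ←]=  (((b | 1) | 0) | ((1 | (1 & b)) | (1 | (1 & b))))    ⊢ E2

YES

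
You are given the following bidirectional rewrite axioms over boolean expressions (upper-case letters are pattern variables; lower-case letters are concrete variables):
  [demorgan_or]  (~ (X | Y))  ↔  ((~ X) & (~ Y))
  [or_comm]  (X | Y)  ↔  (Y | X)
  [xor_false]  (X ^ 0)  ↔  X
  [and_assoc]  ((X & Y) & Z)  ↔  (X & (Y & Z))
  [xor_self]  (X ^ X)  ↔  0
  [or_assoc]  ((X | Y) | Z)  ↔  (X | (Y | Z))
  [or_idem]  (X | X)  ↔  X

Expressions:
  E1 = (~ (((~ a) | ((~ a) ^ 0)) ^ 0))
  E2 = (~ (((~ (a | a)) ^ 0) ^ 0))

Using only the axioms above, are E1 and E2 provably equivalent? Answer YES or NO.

step 1: xor_false (→) rewrites (((~ a) | ((~ a) ^ 0)) ^ 0) into ((~ a) | ((~ a) ^ 0)), now (~ ((~ a) | ((~ a) ^ 0)))
step 2: xor_false (→) rewrites ((~ a) ^ 0) into (~ a), now (~ ((~ a) | (~ a)))
step 3: or_idem (→) rewrites ((~ a) | (~ a)) into (~ a), now (~ (~ a))
step 4: or_idem (←) rewrites a into (a | a), now (~ (~ (a | a)))
step 5: xor_false (←) rewrites (~ (a | a)) into ((~ (a | a)) ^ 0), now (~ ((~ (a | a)) ^ 0))
step 6: xor_false (←) rewrites (~ (a | a)) into ((~ (a | a)) ^ 0), which is E2

YES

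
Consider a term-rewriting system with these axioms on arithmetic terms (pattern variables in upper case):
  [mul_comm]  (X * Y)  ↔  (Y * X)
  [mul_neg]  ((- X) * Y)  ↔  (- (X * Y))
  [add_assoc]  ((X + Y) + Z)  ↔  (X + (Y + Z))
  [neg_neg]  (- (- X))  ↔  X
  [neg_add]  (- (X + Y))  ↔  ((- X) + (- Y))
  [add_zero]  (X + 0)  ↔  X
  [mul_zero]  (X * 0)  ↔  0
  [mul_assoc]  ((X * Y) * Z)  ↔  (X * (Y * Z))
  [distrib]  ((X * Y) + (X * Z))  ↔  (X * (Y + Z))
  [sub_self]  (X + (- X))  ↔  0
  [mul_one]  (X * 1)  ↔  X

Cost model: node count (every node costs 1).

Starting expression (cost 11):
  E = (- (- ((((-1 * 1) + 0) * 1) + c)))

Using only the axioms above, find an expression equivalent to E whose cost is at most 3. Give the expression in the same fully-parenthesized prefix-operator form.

(-1 + c)   [cost 3]

1. [mul_one →] (-1 * 1)  →  -1;  E = (- (- (((-1 + 0) * 1) + c)))
2. [neg_neg →] (- (- (((-1 + 0) * 1) + c)))  →  (((-1 + 0) * 1) + c)
3. [add_zero →] (-1 + 0)  →  -1;  E = ((-1 * 1) + c)
4. [mul_one →] (-1 * 1)  →  -1;  cost 3 ≤ 3, done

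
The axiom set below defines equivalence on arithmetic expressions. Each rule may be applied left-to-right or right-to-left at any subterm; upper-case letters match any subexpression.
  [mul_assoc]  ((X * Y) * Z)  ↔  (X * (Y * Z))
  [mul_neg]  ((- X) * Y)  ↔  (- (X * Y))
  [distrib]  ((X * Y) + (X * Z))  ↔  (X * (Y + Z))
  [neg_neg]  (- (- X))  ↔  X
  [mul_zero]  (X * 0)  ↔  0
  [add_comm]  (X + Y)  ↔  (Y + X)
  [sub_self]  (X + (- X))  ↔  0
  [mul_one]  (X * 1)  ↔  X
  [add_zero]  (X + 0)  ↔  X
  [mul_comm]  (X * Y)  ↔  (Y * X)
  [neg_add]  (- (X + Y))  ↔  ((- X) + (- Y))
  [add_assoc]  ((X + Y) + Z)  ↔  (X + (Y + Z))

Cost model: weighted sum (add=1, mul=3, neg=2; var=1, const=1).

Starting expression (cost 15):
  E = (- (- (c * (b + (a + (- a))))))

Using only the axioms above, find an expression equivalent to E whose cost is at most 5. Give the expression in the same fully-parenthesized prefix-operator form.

(c * b)   [cost 5]

step 1: neg_neg (→) rewrites (- (- (c * (b + (a + (- a)))))) into (c * (b + (a + (- a))))
step 2: sub_self (→) rewrites (a + (- a)) into 0, now (c * (b + 0))
step 3: add_zero (→) rewrites (b + 0) into b, reaching cost 5 (bound 5)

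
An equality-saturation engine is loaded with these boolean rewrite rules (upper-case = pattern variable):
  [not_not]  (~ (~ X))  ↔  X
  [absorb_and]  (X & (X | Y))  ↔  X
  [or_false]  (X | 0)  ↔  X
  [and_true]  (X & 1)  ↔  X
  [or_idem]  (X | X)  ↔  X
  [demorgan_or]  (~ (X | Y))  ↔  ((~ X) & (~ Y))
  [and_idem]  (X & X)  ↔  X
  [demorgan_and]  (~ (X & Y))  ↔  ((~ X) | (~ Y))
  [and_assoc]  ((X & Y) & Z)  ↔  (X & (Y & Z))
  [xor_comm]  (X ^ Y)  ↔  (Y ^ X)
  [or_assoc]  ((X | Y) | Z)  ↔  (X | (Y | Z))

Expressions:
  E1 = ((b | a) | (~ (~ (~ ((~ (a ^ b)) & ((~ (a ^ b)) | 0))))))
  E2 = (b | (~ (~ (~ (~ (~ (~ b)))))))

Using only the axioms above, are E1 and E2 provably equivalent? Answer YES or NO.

NO

Every axiom is a valid identity, so a rewrite proof would force E1 and E2 to agree under every assignment.
At a=1, b=0: E1 = 1 but E2 = 0; they differ, so no derivation exists.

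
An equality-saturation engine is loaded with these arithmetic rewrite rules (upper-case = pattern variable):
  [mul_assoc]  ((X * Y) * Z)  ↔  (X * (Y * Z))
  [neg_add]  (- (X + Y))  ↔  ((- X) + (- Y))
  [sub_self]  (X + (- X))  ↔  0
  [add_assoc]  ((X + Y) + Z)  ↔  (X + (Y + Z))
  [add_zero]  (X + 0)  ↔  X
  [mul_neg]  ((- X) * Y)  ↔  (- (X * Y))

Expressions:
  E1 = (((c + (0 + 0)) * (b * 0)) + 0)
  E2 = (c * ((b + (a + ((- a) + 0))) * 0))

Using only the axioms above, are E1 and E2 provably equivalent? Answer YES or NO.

1. [add_zero →] (((c + (0 + 0)) * (b * 0)) + 0)  →  ((c + (0 + 0)) * (b * 0))
2. [add_zero →] (0 + 0)  →  0;  E1 = ((c + 0) * (b * 0))
3. [add_zero →] (c + 0)  →  c;  E1 = (c * (b * 0))
4. [add_zero ←] b  →  (b + 0);  E1 = (c * ((b + 0) * 0))
5. [sub_self ←] 0  →  (a + (- a));  E1 = (c * ((b + (a + (- a))) * 0))
6. [add_zero ←] (- a)  →  ((- a) + 0);  this is E2

YES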